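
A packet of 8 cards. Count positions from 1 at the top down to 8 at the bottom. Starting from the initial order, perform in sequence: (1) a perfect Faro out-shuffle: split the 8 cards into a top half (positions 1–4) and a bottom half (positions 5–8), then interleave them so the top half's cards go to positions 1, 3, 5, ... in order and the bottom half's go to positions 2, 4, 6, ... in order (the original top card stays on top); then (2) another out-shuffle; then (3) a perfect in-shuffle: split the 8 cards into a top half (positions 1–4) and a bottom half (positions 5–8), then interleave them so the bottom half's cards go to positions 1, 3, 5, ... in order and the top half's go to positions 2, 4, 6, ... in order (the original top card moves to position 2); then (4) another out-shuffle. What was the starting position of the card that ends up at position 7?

Undo the operations in reverse order, starting from position 7:
  undo op 4 (out-shuffle, from top half): 7 ← 4
  undo op 3 (in-shuffle, from top half): 4 ← 2
  undo op 2 (out-shuffle, from bottom half): 2 ← 5
  undo op 1 (out-shuffle, from top half): 5 ← 3
So the card at position 7 came from original position 3.

3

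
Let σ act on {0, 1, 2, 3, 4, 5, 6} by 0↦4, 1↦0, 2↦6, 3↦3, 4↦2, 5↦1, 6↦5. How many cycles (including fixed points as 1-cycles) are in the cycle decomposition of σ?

2

Cycle decomposition: (0 4 2 6 5 1) (3).
2 cycles.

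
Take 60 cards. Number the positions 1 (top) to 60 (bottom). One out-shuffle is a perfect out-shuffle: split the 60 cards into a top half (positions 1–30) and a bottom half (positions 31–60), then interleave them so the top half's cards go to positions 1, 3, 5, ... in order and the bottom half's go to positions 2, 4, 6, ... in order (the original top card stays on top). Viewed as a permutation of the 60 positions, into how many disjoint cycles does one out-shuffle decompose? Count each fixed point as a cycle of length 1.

3

Trace each unvisited position around until it returns:
(1) (2 3 5 9 17 33 ... len 58) (60)
3 cycles in total.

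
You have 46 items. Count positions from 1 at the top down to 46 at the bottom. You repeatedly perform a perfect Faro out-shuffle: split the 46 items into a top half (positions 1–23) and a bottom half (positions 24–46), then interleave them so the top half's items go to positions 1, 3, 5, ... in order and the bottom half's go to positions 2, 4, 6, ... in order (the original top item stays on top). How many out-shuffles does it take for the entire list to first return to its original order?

12

The out-shuffle permutes the 46 positions with cycle lengths [1, 1, 2, 4, 4, 4, 6, 12, 12].
Every item is home exactly when every cycle has completed a whole number of laps, i.e. after lcm(1, 2, 4, 6, 12) = 12 out-shuffles.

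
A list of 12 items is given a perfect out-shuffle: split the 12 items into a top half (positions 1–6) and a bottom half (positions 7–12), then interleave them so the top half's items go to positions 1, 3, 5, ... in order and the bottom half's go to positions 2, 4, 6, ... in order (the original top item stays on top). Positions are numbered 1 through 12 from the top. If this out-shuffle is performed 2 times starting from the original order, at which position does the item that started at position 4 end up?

2

Track the item's position through each out-shuffle:
4 → 7 → 2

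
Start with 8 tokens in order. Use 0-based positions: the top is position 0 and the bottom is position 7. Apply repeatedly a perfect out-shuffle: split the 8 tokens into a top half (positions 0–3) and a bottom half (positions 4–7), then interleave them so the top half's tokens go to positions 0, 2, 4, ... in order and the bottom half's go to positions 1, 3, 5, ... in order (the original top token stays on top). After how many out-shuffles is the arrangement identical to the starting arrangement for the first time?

The out-shuffle permutes the 8 positions with cycle lengths [1, 1, 3, 3].
Every token is home exactly when every cycle has completed a whole number of laps, i.e. after lcm(1, 3) = 3 out-shuffles.

3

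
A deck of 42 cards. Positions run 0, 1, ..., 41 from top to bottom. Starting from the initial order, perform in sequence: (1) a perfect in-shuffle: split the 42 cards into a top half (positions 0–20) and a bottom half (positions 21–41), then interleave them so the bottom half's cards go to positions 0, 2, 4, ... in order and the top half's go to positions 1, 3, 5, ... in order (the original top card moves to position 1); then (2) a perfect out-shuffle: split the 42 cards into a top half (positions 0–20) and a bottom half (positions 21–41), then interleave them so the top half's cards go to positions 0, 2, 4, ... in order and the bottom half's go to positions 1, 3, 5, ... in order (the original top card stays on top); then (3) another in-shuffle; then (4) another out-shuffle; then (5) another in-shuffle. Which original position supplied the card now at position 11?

34

Undo the operations in reverse order, starting from position 11:
  undo op 5 (in-shuffle, from top half): 11 ← 5
  undo op 4 (out-shuffle, from bottom half): 5 ← 23
  undo op 3 (in-shuffle, from top half): 23 ← 11
  undo op 2 (out-shuffle, from bottom half): 11 ← 26
  undo op 1 (in-shuffle, from bottom half): 26 ← 34
So the card at position 11 came from original position 34.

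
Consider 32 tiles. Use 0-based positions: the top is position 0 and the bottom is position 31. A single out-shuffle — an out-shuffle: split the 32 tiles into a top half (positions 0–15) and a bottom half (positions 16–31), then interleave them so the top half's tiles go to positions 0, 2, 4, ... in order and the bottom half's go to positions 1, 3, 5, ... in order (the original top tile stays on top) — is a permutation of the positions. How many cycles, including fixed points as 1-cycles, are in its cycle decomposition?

Trace each unvisited position around until it returns:
(0) (1 2 4 8 16) (3 6 12 24 17) (5 10 20 9 18) (7 14 28 25 19) (11 22 13 26 21) (15 30 29 27 23) (31)
8 cycles in total.

8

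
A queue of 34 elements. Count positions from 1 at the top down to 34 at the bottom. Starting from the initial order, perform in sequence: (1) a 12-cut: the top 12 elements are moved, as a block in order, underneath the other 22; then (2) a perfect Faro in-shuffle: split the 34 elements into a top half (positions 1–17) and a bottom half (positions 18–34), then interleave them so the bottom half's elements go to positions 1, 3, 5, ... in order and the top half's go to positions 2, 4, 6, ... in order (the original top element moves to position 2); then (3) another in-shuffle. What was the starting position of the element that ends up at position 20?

Undo the operations in reverse order, starting from position 20:
  undo op 3 (in-shuffle, from top half): 20 ← 10
  undo op 2 (in-shuffle, from top half): 10 ← 5
  undo op 1 (cut 12): 5 ← 17
So the element at position 20 came from original position 17.

17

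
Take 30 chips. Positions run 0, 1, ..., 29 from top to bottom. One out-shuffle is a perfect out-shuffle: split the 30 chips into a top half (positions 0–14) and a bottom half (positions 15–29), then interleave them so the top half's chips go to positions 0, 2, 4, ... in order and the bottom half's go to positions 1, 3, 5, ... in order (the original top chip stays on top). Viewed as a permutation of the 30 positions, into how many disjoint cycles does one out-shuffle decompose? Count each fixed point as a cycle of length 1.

3

Trace each unvisited position around until it returns:
(0) (1 2 4 8 16 3 ... len 28) (29)
3 cycles in total.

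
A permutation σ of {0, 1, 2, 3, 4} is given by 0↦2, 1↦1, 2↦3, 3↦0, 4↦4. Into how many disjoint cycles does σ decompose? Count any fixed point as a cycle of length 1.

3

Cycle decomposition: (0 2 3) (1) (4).
3 cycles.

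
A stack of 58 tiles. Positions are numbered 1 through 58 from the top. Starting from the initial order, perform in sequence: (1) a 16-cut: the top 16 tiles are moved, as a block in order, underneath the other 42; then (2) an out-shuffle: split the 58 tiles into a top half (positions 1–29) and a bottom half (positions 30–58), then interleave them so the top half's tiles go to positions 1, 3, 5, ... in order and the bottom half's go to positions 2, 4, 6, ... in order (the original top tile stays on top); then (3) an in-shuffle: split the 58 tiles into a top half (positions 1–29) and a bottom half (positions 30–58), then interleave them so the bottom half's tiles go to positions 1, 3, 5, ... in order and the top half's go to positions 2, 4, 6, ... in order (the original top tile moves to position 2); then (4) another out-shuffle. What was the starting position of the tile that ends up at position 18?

26

Undo the operations in reverse order, starting from position 18:
  undo op 4 (out-shuffle, from bottom half): 18 ← 38
  undo op 3 (in-shuffle, from top half): 38 ← 19
  undo op 2 (out-shuffle, from top half): 19 ← 10
  undo op 1 (cut 16): 10 ← 26
So the tile at position 18 came from original position 26.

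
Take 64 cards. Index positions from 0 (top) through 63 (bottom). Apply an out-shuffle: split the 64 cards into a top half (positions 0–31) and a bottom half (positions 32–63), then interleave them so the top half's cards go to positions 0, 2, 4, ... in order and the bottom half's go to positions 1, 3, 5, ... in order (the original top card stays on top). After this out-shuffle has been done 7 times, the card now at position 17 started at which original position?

40

Work backwards from position 17, undoing one out-shuffle at a time:
17 ← 40 ← 20 ← 10 ← 5 ← 34 ← 17 ← 40
So the card now at position 17 started at position 40.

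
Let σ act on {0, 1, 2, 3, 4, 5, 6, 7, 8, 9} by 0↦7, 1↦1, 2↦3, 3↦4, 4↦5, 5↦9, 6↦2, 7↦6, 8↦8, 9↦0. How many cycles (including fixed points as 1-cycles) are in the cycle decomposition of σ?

3

Cycle decomposition: (0 7 6 2 3 4 5 9) (1) (8).
3 cycles.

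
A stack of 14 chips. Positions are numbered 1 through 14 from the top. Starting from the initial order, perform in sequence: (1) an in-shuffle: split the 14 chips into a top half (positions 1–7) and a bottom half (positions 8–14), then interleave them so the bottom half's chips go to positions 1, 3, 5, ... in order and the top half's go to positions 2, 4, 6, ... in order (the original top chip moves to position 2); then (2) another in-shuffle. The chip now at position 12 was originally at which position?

Undo the operations in reverse order, starting from position 12:
  undo op 2 (in-shuffle, from top half): 12 ← 6
  undo op 1 (in-shuffle, from top half): 6 ← 3
So the chip at position 12 came from original position 3.

3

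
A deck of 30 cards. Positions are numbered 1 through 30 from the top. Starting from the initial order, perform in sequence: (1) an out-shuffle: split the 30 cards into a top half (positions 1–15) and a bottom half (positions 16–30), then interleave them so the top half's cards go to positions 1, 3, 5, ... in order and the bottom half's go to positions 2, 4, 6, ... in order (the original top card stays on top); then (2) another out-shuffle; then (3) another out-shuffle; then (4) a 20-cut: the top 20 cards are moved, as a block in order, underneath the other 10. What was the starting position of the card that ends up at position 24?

Undo the operations in reverse order, starting from position 24:
  undo op 4 (cut 20): 24 ← 14
  undo op 3 (out-shuffle, from bottom half): 14 ← 22
  undo op 2 (out-shuffle, from bottom half): 22 ← 26
  undo op 1 (out-shuffle, from bottom half): 26 ← 28
So the card at position 24 came from original position 28.

28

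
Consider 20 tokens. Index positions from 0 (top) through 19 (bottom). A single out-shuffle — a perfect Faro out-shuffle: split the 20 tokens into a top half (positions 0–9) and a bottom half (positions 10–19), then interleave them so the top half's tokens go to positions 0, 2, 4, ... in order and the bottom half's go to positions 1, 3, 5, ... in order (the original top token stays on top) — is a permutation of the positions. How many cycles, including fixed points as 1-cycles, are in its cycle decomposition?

3

Trace each unvisited position around until it returns:
(0) (1 2 4 8 16 13 ... len 18) (19)
3 cycles in total.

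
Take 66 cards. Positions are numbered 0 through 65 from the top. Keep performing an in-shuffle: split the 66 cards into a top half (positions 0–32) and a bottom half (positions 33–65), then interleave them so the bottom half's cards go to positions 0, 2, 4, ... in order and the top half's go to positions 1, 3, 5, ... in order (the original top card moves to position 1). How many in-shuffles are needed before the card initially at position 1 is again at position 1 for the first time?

66

Follow position 1 under repeated in-shuffles:
1 → 3 → 7 → 15 → 31 → 63 → 60 → 54 → ... → 1 (length 66)
It first returns after 66 in-shuffles.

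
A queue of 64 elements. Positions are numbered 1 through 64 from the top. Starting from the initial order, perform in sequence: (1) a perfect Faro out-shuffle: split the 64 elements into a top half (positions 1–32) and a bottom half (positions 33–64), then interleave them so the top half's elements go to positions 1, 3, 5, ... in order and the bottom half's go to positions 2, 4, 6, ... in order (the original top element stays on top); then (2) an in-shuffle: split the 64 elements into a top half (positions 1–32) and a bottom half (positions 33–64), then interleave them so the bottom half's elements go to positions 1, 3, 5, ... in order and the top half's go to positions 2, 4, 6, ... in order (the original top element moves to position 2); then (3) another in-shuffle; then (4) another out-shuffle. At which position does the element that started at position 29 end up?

Track the element from position 29 forward through each operation:
  after op 1 (out-shuffle): 29 → 57
  after op 2 (in-shuffle): 57 → 49
  after op 3 (in-shuffle): 49 → 33
  after op 4 (out-shuffle): 33 → 2

2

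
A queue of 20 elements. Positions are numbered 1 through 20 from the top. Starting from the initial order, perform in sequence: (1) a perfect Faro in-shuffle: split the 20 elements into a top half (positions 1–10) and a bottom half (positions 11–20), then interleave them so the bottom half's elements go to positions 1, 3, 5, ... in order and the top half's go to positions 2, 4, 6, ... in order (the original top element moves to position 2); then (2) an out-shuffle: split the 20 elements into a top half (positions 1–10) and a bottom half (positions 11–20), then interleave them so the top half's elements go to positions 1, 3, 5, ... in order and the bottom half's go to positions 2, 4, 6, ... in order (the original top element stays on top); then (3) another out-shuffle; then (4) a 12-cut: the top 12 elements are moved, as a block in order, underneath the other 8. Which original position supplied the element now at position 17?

12

Undo the operations in reverse order, starting from position 17:
  undo op 4 (cut 12): 17 ← 9
  undo op 3 (out-shuffle, from top half): 9 ← 5
  undo op 2 (out-shuffle, from top half): 5 ← 3
  undo op 1 (in-shuffle, from bottom half): 3 ← 12
So the element at position 17 came from original position 12.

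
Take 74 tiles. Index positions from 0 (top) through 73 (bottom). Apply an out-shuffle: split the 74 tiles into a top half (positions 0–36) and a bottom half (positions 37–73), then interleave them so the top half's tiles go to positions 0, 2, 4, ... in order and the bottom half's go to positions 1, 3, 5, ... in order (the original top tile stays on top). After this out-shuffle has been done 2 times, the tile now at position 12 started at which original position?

3

Work backwards from position 12, undoing one out-shuffle at a time:
12 ← 6 ← 3
So the tile now at position 12 started at position 3.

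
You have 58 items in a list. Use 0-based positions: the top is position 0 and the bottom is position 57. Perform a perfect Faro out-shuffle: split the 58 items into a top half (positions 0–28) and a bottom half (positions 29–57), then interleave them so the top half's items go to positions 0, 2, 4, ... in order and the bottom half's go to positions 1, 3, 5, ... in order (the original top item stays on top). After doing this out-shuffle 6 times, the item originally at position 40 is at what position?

52

Track the item's position through each out-shuffle:
40 → 23 → 46 → 35 → 13 → 26 → 52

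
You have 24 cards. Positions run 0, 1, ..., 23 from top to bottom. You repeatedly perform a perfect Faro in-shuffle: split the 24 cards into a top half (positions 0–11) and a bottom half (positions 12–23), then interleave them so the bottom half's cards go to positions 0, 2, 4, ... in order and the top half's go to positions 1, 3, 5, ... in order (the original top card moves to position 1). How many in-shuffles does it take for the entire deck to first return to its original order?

The in-shuffle permutes the 24 positions with cycle lengths [4, 20].
Every card is home exactly when every cycle has completed a whole number of laps, i.e. after lcm(4, 20) = 20 in-shuffles.

20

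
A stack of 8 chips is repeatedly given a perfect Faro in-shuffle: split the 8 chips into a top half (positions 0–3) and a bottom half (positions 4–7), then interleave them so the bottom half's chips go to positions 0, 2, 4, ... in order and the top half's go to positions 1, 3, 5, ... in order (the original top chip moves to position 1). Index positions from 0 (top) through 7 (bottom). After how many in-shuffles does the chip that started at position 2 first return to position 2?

2

Follow position 2 under repeated in-shuffles:
2 → 5 → 2
It first returns after 2 in-shuffles.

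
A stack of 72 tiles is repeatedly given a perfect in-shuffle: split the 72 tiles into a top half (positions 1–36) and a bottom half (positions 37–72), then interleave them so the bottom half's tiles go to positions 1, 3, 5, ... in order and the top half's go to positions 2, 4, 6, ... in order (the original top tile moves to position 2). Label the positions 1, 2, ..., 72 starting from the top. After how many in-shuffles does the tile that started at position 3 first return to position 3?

9

Follow position 3 under repeated in-shuffles:
3 → 6 → 12 → 24 → 48 → 23 → 46 → 19 → 38 → 3
It first returns after 9 in-shuffles.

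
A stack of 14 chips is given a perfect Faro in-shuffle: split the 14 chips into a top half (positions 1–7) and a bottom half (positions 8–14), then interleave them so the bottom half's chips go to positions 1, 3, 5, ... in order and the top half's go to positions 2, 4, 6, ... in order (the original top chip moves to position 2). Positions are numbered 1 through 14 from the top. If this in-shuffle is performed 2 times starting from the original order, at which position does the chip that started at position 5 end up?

Track the chip's position through each in-shuffle:
5 → 10 → 5

5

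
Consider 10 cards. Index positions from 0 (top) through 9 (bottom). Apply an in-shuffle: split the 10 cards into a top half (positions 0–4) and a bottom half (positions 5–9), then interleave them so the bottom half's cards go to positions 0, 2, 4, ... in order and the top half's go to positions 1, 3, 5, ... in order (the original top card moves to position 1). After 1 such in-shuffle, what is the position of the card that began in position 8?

Track the card's position through each in-shuffle:
8 → 6

6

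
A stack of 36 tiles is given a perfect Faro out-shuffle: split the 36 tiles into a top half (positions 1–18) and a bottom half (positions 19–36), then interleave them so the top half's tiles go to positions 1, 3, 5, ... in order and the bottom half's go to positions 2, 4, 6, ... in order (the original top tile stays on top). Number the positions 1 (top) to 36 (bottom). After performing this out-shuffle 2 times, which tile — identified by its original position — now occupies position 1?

1

Work backwards from position 1, undoing one out-shuffle at a time:
1 ← 1 ← 1
So the tile now at position 1 started at position 1.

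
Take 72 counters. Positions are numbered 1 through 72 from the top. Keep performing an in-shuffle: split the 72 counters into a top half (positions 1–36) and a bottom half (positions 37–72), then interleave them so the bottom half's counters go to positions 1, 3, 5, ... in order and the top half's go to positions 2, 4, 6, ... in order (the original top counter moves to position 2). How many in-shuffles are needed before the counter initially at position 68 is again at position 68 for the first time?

9

Follow position 68 under repeated in-shuffles:
68 → 63 → 53 → 33 → 66 → 59 → 45 → 17 → 34 → 68
It first returns after 9 in-shuffles.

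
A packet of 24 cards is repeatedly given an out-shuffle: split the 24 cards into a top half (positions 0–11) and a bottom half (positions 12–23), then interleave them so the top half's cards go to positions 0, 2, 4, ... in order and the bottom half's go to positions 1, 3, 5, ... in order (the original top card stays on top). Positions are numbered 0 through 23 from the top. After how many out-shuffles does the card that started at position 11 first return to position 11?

11

Follow position 11 under repeated out-shuffles:
11 → 22 → 21 → 19 → 15 → 7 → 14 → 5 → 10 → 20 → 17 → 11
It first returns after 11 out-shuffles.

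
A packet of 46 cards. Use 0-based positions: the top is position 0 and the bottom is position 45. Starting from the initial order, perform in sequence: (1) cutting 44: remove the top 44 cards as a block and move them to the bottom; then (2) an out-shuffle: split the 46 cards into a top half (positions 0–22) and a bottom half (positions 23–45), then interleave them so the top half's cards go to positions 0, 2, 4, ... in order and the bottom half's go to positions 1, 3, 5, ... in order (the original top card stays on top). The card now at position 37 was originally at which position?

Undo the operations in reverse order, starting from position 37:
  undo op 2 (out-shuffle, from bottom half): 37 ← 41
  undo op 1 (cut 44): 41 ← 39
So the card at position 37 came from original position 39.

39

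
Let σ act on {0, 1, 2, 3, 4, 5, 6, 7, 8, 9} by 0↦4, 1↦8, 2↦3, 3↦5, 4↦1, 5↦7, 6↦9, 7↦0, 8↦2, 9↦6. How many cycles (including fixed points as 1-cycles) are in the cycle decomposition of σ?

Cycle decomposition: (0 4 1 8 2 3 5 7) (6 9).
2 cycles.

2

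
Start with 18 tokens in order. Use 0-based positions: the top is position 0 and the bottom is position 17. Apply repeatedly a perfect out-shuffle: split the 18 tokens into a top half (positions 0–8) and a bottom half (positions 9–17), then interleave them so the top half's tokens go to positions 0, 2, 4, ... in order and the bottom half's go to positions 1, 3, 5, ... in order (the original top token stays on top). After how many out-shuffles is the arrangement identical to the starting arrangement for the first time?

The out-shuffle permutes the 18 positions with cycle lengths [1, 1, 8, 8].
Every token is home exactly when every cycle has completed a whole number of laps, i.e. after lcm(1, 8) = 8 out-shuffles.

8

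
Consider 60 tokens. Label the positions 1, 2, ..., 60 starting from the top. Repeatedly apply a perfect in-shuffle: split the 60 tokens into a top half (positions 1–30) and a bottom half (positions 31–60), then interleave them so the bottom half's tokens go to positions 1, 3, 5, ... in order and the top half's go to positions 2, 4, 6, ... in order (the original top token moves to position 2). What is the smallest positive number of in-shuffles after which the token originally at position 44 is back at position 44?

Follow position 44 under repeated in-shuffles:
44 → 27 → 54 → 47 → 33 → 5 → 10 → 20 → ... → 44 (length 60)
It first returns after 60 in-shuffles.

60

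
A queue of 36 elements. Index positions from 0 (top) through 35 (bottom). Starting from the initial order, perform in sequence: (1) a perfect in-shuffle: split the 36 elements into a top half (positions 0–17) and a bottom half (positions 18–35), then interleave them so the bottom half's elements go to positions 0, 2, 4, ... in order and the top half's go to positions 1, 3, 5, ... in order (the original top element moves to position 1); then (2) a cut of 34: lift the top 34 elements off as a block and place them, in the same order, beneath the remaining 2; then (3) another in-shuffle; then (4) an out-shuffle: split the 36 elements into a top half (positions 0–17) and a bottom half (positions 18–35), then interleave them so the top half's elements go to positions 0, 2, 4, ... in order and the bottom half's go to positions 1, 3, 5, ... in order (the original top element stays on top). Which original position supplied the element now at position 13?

32

Undo the operations in reverse order, starting from position 13:
  undo op 4 (out-shuffle, from bottom half): 13 ← 24
  undo op 3 (in-shuffle, from bottom half): 24 ← 30
  undo op 2 (cut 34): 30 ← 28
  undo op 1 (in-shuffle, from bottom half): 28 ← 32
So the element at position 13 came from original position 32.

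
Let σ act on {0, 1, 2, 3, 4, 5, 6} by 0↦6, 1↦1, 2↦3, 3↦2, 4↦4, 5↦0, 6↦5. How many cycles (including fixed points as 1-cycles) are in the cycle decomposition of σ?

Cycle decomposition: (0 6 5) (1) (2 3) (4).
4 cycles.

4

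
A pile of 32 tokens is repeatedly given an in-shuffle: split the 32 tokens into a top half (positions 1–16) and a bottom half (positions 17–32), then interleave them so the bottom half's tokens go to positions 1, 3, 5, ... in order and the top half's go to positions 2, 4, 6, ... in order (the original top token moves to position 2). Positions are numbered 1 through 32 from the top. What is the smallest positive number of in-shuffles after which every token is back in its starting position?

10

The in-shuffle permutes the 32 positions with cycle lengths [2, 10, 10, 10].
Every token is home exactly when every cycle has completed a whole number of laps, i.e. after lcm(2, 10) = 10 in-shuffles.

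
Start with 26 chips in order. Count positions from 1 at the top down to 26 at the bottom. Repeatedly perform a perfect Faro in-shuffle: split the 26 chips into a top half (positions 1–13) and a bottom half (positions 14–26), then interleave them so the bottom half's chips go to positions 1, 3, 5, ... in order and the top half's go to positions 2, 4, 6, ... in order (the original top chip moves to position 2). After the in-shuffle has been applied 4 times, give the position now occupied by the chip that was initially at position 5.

Track the chip's position through each in-shuffle:
5 → 10 → 20 → 13 → 26

26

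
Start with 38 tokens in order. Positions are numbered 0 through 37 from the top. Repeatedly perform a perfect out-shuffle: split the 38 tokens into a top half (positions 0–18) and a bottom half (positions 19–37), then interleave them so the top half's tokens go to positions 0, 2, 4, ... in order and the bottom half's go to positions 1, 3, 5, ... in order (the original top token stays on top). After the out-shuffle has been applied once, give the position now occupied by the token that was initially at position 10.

Track the token's position through each out-shuffle:
10 → 20

20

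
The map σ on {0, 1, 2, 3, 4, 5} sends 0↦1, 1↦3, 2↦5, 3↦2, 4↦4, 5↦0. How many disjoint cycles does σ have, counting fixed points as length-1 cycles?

2

Cycle decomposition: (0 1 3 2 5) (4).
2 cycles.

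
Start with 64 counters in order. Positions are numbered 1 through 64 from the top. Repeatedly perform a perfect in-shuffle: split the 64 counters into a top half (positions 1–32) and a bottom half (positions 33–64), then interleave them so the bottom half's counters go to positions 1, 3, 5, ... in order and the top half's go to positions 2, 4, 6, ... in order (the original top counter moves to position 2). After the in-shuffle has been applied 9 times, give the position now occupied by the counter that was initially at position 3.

41

Track the counter's position through each in-shuffle:
3 → 6 → 12 → 24 → 48 → 31 → 62 → 59 → 53 → 41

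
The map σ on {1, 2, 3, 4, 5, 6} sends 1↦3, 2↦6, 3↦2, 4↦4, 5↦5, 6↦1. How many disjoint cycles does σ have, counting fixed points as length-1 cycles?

Cycle decomposition: (1 3 2 6) (4) (5).
3 cycles.

3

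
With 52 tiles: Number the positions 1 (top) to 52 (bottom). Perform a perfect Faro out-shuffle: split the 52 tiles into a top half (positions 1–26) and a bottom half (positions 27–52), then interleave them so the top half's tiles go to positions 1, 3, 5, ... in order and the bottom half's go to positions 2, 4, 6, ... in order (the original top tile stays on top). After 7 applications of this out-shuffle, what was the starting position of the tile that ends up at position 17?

Work backwards from position 17, undoing one out-shuffle at a time:
17 ← 9 ← 5 ← 3 ← 2 ← 27 ← 14 ← 33
So the tile now at position 17 started at position 33.

33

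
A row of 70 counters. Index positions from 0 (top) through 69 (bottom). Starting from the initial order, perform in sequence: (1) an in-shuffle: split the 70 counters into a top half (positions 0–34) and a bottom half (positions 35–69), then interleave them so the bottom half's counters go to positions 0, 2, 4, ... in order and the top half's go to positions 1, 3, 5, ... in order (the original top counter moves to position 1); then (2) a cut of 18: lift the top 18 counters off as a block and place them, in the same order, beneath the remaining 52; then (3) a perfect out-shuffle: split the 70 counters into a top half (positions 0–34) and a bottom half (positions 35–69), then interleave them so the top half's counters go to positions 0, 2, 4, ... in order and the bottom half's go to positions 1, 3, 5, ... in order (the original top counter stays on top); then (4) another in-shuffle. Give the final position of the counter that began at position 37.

16

Track the counter from position 37 forward through each operation:
  after op 1 (in-shuffle): 37 → 4
  after op 2 (cut 18): 4 → 56
  after op 3 (out-shuffle): 56 → 43
  after op 4 (in-shuffle): 43 → 16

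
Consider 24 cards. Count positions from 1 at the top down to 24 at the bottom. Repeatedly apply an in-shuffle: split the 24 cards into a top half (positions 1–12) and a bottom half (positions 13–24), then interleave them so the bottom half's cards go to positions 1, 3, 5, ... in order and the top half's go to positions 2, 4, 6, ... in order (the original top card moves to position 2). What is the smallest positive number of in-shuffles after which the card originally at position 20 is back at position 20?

Follow position 20 under repeated in-shuffles:
20 → 15 → 5 → 10 → 20
It first returns after 4 in-shuffles.

4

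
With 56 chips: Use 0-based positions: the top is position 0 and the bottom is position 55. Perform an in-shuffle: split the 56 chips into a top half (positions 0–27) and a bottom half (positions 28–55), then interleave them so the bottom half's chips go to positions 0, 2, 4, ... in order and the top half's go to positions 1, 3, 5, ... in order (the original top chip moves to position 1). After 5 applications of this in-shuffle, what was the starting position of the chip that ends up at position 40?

27

Work backwards from position 40, undoing one in-shuffle at a time:
40 ← 48 ← 52 ← 54 ← 55 ← 27
So the chip now at position 40 started at position 27.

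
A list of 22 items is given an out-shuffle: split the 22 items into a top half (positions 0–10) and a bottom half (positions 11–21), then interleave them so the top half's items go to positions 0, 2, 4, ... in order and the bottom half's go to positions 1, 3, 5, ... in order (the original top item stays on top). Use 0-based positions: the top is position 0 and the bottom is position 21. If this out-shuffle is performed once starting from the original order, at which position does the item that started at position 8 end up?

16

Track the item's position through each out-shuffle:
8 → 16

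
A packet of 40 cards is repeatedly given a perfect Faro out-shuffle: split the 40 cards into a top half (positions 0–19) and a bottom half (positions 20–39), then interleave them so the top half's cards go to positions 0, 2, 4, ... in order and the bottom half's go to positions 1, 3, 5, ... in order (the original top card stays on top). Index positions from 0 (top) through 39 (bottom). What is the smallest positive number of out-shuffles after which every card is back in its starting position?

12

The out-shuffle permutes the 40 positions with cycle lengths [1, 1, 2, 12, 12, 12].
Every card is home exactly when every cycle has completed a whole number of laps, i.e. after lcm(1, 2, 12) = 12 out-shuffles.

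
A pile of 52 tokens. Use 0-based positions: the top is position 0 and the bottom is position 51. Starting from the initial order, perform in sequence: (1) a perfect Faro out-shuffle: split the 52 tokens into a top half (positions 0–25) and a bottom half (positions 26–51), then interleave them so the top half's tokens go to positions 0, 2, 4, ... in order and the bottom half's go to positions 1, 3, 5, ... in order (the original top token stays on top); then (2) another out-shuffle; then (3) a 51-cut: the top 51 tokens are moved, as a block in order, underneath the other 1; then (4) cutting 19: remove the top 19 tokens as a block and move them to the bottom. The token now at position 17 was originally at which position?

47

Undo the operations in reverse order, starting from position 17:
  undo op 4 (cut 19): 17 ← 36
  undo op 3 (cut 51): 36 ← 35
  undo op 2 (out-shuffle, from bottom half): 35 ← 43
  undo op 1 (out-shuffle, from bottom half): 43 ← 47
So the token at position 17 came from original position 47.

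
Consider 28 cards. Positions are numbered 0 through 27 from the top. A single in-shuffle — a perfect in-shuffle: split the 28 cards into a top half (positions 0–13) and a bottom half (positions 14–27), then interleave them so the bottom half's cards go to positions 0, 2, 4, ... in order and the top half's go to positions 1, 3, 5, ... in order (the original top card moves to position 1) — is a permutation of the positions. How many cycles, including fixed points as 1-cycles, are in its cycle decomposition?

1

Trace each unvisited position around until it returns:
(0 1 3 7 15 2 ... len 28)
1 cycle in total.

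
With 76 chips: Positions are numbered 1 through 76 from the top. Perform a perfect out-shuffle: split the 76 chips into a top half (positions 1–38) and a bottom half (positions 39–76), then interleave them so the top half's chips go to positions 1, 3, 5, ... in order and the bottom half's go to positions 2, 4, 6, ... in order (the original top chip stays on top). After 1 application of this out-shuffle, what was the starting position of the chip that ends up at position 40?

58

Work backwards from position 40, undoing one out-shuffle at a time:
40 ← 58
So the chip now at position 40 started at position 58.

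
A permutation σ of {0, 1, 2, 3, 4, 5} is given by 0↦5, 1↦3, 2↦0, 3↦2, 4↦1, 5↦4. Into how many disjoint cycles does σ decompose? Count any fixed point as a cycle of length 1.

Cycle decomposition: (0 5 4 1 3 2).
1 cycle.

1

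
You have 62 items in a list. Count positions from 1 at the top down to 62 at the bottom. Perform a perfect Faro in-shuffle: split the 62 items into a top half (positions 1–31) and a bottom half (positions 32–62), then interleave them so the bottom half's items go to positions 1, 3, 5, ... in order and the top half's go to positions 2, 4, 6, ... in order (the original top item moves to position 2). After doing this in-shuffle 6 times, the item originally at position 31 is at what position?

31

Track the item's position through each in-shuffle:
31 → 62 → 61 → 59 → 55 → 47 → 31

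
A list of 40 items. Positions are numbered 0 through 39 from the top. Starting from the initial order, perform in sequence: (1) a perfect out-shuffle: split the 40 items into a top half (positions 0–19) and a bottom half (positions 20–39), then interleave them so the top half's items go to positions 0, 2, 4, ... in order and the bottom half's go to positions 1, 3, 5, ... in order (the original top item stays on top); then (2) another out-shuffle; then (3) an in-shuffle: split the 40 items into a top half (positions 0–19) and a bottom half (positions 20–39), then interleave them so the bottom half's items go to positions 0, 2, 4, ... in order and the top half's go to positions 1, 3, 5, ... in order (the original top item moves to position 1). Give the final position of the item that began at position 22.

Track the item from position 22 forward through each operation:
  after op 1 (out-shuffle): 22 → 5
  after op 2 (out-shuffle): 5 → 10
  after op 3 (in-shuffle): 10 → 21

21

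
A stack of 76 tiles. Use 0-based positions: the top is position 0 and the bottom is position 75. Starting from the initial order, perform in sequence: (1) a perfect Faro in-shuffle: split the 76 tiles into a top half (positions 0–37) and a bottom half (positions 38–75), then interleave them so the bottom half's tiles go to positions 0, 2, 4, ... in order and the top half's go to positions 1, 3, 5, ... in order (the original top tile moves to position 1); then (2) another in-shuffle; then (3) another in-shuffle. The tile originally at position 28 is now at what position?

Track the tile from position 28 forward through each operation:
  after op 1 (in-shuffle): 28 → 57
  after op 2 (in-shuffle): 57 → 38
  after op 3 (in-shuffle): 38 → 0

0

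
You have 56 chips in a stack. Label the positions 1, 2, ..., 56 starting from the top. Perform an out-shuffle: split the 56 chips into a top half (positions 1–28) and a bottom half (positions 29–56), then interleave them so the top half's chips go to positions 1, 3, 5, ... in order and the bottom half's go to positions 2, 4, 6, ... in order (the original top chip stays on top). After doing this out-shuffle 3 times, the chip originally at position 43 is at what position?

7

Track the chip's position through each out-shuffle:
43 → 30 → 4 → 7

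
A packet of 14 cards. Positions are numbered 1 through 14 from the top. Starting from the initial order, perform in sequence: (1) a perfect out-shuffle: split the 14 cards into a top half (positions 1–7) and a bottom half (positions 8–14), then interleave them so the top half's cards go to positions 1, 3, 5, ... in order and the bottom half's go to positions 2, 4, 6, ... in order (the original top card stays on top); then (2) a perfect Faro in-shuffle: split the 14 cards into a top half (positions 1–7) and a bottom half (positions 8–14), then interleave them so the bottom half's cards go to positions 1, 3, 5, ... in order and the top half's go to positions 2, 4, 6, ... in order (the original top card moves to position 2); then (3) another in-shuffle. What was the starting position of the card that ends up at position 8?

8

Undo the operations in reverse order, starting from position 8:
  undo op 3 (in-shuffle, from top half): 8 ← 4
  undo op 2 (in-shuffle, from top half): 4 ← 2
  undo op 1 (out-shuffle, from bottom half): 2 ← 8
So the card at position 8 came from original position 8.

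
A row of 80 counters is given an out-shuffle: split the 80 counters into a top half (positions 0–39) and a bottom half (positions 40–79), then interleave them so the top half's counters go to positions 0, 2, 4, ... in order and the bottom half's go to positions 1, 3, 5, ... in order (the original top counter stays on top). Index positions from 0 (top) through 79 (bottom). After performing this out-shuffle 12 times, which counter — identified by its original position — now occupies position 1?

46

Work backwards from position 1, undoing one out-shuffle at a time:
1 ← 40 ← 20 ← 10 ← 5 ← 42 ← 21 ← 50 ← 25 ← 52 ← 26 ← 13 ← 46
So the counter now at position 1 started at position 46.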